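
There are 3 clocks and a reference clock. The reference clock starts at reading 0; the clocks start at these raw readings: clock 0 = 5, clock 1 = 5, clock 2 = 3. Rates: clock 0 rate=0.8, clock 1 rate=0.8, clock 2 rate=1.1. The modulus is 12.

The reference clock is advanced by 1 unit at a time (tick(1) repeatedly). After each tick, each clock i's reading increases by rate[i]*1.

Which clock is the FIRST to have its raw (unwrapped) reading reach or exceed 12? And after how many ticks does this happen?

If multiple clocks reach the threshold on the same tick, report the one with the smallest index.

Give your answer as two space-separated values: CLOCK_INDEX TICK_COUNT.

clock 0: start=5, rate=0.8, needs 12-5 = 7; ticks = ceil(7/0.8) = ceil(8.7500) = 9; reading at tick 9 = 5 + 0.8*9 = 12.2000
clock 1: start=5, rate=0.8, needs 12-5 = 7; ticks = ceil(7/0.8) = ceil(8.7500) = 9; reading at tick 9 = 5 + 0.8*9 = 12.2000
clock 2: start=3, rate=1.1, needs 12-3 = 9; ticks = ceil(9/1.1) = ceil(8.1818) = 9; reading at tick 9 = 3 + 1.1*9 = 12.9000
Minimum tick count = 9; winners = [0, 1, 2]; smallest index = 0

Answer: 0 9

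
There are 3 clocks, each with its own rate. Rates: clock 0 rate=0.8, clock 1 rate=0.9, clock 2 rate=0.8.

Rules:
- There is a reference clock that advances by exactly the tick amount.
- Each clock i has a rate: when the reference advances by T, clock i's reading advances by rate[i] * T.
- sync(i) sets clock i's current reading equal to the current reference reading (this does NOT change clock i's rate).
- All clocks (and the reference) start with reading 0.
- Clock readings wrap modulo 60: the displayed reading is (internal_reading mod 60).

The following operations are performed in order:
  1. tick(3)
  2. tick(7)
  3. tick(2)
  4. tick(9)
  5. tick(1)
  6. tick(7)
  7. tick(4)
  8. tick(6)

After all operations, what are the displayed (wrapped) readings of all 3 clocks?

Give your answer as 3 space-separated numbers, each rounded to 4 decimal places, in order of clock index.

Answer: 31.2000 35.1000 31.2000

Derivation:
After op 1 tick(3): ref=3.0000 raw=[2.4000 2.7000 2.4000]
After op 2 tick(7): ref=10.0000 raw=[8.0000 9.0000 8.0000]
After op 3 tick(2): ref=12.0000 raw=[9.6000 10.8000 9.6000]
After op 4 tick(9): ref=21.0000 raw=[16.8000 18.9000 16.8000]
After op 5 tick(1): ref=22.0000 raw=[17.6000 19.8000 17.6000]
After op 6 tick(7): ref=29.0000 raw=[23.2000 26.1000 23.2000]
After op 7 tick(4): ref=33.0000 raw=[26.4000 29.7000 26.4000]
After op 8 tick(6): ref=39.0000 raw=[31.2000 35.1000 31.2000]
Wrap final raw readings (mod 60): 31.2000 mod 60 = 31.2000; 35.1000 mod 60 = 35.1000; 31.2000 mod 60 = 31.2000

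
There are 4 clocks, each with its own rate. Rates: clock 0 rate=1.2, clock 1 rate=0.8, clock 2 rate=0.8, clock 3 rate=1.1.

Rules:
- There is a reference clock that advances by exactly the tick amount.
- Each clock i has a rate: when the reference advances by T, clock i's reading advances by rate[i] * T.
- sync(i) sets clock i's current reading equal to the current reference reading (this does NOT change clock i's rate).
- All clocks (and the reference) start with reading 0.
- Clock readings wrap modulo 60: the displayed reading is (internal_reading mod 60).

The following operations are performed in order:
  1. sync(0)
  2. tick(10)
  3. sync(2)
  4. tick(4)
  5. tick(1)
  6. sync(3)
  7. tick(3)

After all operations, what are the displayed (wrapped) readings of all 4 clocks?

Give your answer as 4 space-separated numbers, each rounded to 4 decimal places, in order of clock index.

Answer: 21.6000 14.4000 16.4000 18.3000

Derivation:
After op 1 sync(0): ref=0.0000 raw=[0.0000 0.0000 0.0000 0.0000]
After op 2 tick(10): ref=10.0000 raw=[12.0000 8.0000 8.0000 11.0000]
After op 3 sync(2): ref=10.0000 raw=[12.0000 8.0000 10.0000 11.0000]
After op 4 tick(4): ref=14.0000 raw=[16.8000 11.2000 13.2000 15.4000]
After op 5 tick(1): ref=15.0000 raw=[18.0000 12.0000 14.0000 16.5000]
After op 6 sync(3): ref=15.0000 raw=[18.0000 12.0000 14.0000 15.0000]
After op 7 tick(3): ref=18.0000 raw=[21.6000 14.4000 16.4000 18.3000]
Wrap final raw readings (mod 60): 21.6000 mod 60 = 21.6000; 14.4000 mod 60 = 14.4000; 16.4000 mod 60 = 16.4000; 18.3000 mod 60 = 18.3000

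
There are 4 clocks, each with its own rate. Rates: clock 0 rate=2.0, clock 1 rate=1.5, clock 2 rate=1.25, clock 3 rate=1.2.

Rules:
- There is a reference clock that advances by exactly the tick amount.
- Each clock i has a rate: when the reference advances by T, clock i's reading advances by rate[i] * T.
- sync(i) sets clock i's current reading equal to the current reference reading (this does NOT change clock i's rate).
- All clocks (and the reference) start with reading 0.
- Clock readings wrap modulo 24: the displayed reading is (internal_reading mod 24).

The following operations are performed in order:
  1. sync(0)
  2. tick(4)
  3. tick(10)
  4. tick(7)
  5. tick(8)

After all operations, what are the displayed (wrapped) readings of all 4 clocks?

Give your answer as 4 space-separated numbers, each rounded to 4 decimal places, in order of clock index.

After op 1 sync(0): ref=0.0000 raw=[0.0000 0.0000 0.0000 0.0000]
After op 2 tick(4): ref=4.0000 raw=[8.0000 6.0000 5.0000 4.8000]
After op 3 tick(10): ref=14.0000 raw=[28.0000 21.0000 17.5000 16.8000]
After op 4 tick(7): ref=21.0000 raw=[42.0000 31.5000 26.2500 25.2000]
After op 5 tick(8): ref=29.0000 raw=[58.0000 43.5000 36.2500 34.8000]
Wrap final raw readings (mod 24): 58.0000 mod 24 = 10.0000; 43.5000 mod 24 = 19.5000; 36.2500 mod 24 = 12.2500; 34.8000 mod 24 = 10.8000

Answer: 10.0000 19.5000 12.2500 10.8000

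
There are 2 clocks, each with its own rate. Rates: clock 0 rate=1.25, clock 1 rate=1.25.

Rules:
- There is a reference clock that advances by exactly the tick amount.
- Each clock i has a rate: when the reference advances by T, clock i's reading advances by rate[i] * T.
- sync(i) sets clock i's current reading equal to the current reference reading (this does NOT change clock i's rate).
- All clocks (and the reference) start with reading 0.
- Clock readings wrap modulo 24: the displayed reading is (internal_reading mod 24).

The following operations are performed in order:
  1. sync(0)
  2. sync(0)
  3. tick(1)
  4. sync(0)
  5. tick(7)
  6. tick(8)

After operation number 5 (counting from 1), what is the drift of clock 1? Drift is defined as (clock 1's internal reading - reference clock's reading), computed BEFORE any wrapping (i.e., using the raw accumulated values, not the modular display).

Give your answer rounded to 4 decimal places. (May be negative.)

After op 1 sync(0): ref=0.0000 raw=[0.0000 0.0000]
After op 2 sync(0): ref=0.0000 raw=[0.0000 0.0000]
After op 3 tick(1): ref=1.0000 raw=[1.2500 1.2500]
After op 4 sync(0): ref=1.0000 raw=[1.0000 1.2500]
After op 5 tick(7): ref=8.0000 raw=[9.7500 10.0000]
Drift of clock 1 after op 5: 10.0000 - 8.0000 = 2.0000

Answer: 2.0000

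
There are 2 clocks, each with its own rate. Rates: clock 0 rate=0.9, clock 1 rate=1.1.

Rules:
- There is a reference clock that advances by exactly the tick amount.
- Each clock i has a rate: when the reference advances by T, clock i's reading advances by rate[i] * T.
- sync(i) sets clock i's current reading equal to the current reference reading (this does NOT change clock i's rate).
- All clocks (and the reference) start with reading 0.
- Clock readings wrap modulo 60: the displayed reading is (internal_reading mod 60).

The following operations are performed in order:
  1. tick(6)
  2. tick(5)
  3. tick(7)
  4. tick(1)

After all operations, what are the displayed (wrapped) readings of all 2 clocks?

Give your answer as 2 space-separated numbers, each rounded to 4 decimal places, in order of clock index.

Answer: 17.1000 20.9000

Derivation:
After op 1 tick(6): ref=6.0000 raw=[5.4000 6.6000]
After op 2 tick(5): ref=11.0000 raw=[9.9000 12.1000]
After op 3 tick(7): ref=18.0000 raw=[16.2000 19.8000]
After op 4 tick(1): ref=19.0000 raw=[17.1000 20.9000]
Wrap final raw readings (mod 60): 17.1000 mod 60 = 17.1000; 20.9000 mod 60 = 20.9000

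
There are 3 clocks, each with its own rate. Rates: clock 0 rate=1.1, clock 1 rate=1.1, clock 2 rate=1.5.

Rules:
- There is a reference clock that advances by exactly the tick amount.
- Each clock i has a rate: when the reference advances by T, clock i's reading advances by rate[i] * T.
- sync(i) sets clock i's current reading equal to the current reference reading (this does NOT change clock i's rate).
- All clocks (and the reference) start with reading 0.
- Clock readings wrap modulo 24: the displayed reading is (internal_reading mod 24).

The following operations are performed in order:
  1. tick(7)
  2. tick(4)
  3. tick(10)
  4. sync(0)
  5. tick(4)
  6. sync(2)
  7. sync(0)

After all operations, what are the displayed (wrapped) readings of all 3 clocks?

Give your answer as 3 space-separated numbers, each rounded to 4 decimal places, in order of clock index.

Answer: 1.0000 3.5000 1.0000

Derivation:
After op 1 tick(7): ref=7.0000 raw=[7.7000 7.7000 10.5000]
After op 2 tick(4): ref=11.0000 raw=[12.1000 12.1000 16.5000]
After op 3 tick(10): ref=21.0000 raw=[23.1000 23.1000 31.5000]
After op 4 sync(0): ref=21.0000 raw=[21.0000 23.1000 31.5000]
After op 5 tick(4): ref=25.0000 raw=[25.4000 27.5000 37.5000]
After op 6 sync(2): ref=25.0000 raw=[25.4000 27.5000 25.0000]
After op 7 sync(0): ref=25.0000 raw=[25.0000 27.5000 25.0000]
Wrap final raw readings (mod 24): 25.0000 mod 24 = 1.0000; 27.5000 mod 24 = 3.5000; 25.0000 mod 24 = 1.0000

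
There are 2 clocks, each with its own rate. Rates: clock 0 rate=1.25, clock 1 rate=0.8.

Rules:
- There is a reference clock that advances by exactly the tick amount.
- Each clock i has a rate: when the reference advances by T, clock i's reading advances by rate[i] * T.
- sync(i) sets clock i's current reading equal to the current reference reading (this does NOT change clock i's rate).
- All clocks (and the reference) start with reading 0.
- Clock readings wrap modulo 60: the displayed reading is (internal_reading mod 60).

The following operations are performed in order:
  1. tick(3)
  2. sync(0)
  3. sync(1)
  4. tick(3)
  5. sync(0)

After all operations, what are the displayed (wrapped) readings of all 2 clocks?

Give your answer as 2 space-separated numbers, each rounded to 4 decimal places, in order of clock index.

Answer: 6.0000 5.4000

Derivation:
After op 1 tick(3): ref=3.0000 raw=[3.7500 2.4000]
After op 2 sync(0): ref=3.0000 raw=[3.0000 2.4000]
After op 3 sync(1): ref=3.0000 raw=[3.0000 3.0000]
After op 4 tick(3): ref=6.0000 raw=[6.7500 5.4000]
After op 5 sync(0): ref=6.0000 raw=[6.0000 5.4000]
Wrap final raw readings (mod 60): 6.0000 mod 60 = 6.0000; 5.4000 mod 60 = 5.4000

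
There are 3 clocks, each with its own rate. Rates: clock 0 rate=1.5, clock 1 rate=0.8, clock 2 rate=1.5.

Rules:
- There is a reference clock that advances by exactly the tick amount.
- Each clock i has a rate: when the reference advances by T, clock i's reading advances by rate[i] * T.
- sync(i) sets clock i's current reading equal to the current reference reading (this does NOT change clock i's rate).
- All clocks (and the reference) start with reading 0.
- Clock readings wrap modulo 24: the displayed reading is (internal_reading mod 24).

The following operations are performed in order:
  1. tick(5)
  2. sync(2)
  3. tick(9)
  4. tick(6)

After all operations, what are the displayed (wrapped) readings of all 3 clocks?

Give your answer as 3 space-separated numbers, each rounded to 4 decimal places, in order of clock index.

After op 1 tick(5): ref=5.0000 raw=[7.5000 4.0000 7.5000]
After op 2 sync(2): ref=5.0000 raw=[7.5000 4.0000 5.0000]
After op 3 tick(9): ref=14.0000 raw=[21.0000 11.2000 18.5000]
After op 4 tick(6): ref=20.0000 raw=[30.0000 16.0000 27.5000]
Wrap final raw readings (mod 24): 30.0000 mod 24 = 6.0000; 16.0000 mod 24 = 16.0000; 27.5000 mod 24 = 3.5000

Answer: 6.0000 16.0000 3.5000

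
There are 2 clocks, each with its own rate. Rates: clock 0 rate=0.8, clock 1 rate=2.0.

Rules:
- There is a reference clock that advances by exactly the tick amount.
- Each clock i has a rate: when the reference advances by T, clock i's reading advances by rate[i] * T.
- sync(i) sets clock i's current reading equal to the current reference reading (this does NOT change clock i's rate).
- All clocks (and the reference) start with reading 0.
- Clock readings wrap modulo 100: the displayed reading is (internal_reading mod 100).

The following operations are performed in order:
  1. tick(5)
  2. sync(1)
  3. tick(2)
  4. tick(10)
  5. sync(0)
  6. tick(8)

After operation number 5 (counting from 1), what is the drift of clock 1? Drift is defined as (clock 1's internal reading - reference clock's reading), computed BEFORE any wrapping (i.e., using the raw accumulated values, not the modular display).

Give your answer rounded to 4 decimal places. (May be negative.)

Answer: 12.0000

Derivation:
After op 1 tick(5): ref=5.0000 raw=[4.0000 10.0000]
After op 2 sync(1): ref=5.0000 raw=[4.0000 5.0000]
After op 3 tick(2): ref=7.0000 raw=[5.6000 9.0000]
After op 4 tick(10): ref=17.0000 raw=[13.6000 29.0000]
After op 5 sync(0): ref=17.0000 raw=[17.0000 29.0000]
Drift of clock 1 after op 5: 29.0000 - 17.0000 = 12.0000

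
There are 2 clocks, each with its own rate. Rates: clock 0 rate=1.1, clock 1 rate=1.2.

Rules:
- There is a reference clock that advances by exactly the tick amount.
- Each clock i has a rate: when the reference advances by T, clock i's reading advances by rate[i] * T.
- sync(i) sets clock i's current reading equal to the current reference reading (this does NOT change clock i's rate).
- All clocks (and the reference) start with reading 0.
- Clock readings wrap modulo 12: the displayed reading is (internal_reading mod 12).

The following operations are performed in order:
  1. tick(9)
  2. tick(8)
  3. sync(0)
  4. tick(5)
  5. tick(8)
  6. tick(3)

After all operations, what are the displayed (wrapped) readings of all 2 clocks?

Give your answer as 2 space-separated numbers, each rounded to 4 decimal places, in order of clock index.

Answer: 10.6000 3.6000

Derivation:
After op 1 tick(9): ref=9.0000 raw=[9.9000 10.8000]
After op 2 tick(8): ref=17.0000 raw=[18.7000 20.4000]
After op 3 sync(0): ref=17.0000 raw=[17.0000 20.4000]
After op 4 tick(5): ref=22.0000 raw=[22.5000 26.4000]
After op 5 tick(8): ref=30.0000 raw=[31.3000 36.0000]
After op 6 tick(3): ref=33.0000 raw=[34.6000 39.6000]
Wrap final raw readings (mod 12): 34.6000 mod 12 = 10.6000; 39.6000 mod 12 = 3.6000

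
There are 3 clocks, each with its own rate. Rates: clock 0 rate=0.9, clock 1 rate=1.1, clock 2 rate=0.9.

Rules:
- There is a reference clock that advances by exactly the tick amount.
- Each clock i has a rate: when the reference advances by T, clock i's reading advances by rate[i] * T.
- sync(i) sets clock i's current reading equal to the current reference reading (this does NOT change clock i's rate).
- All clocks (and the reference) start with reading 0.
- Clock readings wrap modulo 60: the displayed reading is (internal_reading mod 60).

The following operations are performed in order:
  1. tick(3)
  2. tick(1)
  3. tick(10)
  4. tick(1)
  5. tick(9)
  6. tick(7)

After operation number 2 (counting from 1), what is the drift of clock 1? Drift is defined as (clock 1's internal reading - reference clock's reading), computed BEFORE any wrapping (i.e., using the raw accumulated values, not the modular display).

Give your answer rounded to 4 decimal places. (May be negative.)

Answer: 0.4000

Derivation:
After op 1 tick(3): ref=3.0000 raw=[2.7000 3.3000 2.7000]
After op 2 tick(1): ref=4.0000 raw=[3.6000 4.4000 3.6000]
Drift of clock 1 after op 2: 4.4000 - 4.0000 = 0.4000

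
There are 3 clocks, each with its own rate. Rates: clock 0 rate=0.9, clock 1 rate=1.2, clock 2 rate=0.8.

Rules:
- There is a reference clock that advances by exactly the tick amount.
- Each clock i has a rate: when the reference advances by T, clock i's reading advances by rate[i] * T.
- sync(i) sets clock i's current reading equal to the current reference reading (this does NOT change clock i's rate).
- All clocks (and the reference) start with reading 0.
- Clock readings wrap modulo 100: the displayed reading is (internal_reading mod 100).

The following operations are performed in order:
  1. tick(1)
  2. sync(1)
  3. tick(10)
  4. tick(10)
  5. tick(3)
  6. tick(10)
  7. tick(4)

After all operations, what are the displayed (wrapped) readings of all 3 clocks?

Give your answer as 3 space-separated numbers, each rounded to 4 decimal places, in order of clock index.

Answer: 34.2000 45.4000 30.4000

Derivation:
After op 1 tick(1): ref=1.0000 raw=[0.9000 1.2000 0.8000]
After op 2 sync(1): ref=1.0000 raw=[0.9000 1.0000 0.8000]
After op 3 tick(10): ref=11.0000 raw=[9.9000 13.0000 8.8000]
After op 4 tick(10): ref=21.0000 raw=[18.9000 25.0000 16.8000]
After op 5 tick(3): ref=24.0000 raw=[21.6000 28.6000 19.2000]
After op 6 tick(10): ref=34.0000 raw=[30.6000 40.6000 27.2000]
After op 7 tick(4): ref=38.0000 raw=[34.2000 45.4000 30.4000]
Wrap final raw readings (mod 100): 34.2000 mod 100 = 34.2000; 45.4000 mod 100 = 45.4000; 30.4000 mod 100 = 30.4000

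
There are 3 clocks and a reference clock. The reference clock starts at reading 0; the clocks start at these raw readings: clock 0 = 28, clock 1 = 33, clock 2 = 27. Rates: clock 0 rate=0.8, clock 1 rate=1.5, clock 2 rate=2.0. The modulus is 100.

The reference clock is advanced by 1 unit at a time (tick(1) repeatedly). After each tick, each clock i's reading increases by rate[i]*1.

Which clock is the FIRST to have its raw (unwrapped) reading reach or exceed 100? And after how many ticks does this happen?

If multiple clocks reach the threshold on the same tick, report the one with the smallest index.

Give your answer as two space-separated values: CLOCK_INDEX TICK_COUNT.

Answer: 2 37

Derivation:
clock 0: start=28, rate=0.8, needs 100-28 = 72; ticks = ceil(72/0.8) = ceil(90.0000) = 90; reading at tick 90 = 28 + 0.8*90 = 100.0000
clock 1: start=33, rate=1.5, needs 100-33 = 67; ticks = ceil(67/1.5) = ceil(44.6667) = 45; reading at tick 45 = 33 + 1.5*45 = 100.5000
clock 2: start=27, rate=2.0, needs 100-27 = 73; ticks = ceil(73/2.0) = ceil(36.5000) = 37; reading at tick 37 = 27 + 2.0*37 = 101.0000
Minimum tick count = 37; winners = [2]; smallest index = 2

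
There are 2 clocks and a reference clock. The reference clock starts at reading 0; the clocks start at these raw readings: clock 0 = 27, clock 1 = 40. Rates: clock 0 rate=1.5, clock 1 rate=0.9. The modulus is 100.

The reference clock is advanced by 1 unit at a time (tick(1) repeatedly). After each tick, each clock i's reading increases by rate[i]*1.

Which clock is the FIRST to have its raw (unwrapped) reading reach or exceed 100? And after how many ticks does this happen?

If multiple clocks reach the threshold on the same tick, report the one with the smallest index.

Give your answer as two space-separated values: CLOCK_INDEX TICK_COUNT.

clock 0: start=27, rate=1.5, needs 100-27 = 73; ticks = ceil(73/1.5) = ceil(48.6667) = 49; reading at tick 49 = 27 + 1.5*49 = 100.5000
clock 1: start=40, rate=0.9, needs 100-40 = 60; ticks = ceil(60/0.9) = ceil(66.6667) = 67; reading at tick 67 = 40 + 0.9*67 = 100.3000
Minimum tick count = 49; winners = [0]; smallest index = 0

Answer: 0 49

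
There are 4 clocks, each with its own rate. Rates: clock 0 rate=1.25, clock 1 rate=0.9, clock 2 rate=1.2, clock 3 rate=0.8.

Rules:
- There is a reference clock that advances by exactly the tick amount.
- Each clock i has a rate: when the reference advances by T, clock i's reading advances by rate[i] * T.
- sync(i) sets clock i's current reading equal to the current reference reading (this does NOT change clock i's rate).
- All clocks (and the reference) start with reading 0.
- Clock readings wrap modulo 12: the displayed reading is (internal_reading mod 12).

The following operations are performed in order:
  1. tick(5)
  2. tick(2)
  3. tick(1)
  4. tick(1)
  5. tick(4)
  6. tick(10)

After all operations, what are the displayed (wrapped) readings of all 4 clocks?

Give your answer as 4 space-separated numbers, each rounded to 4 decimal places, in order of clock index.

Answer: 4.7500 8.7000 3.6000 6.4000

Derivation:
After op 1 tick(5): ref=5.0000 raw=[6.2500 4.5000 6.0000 4.0000]
After op 2 tick(2): ref=7.0000 raw=[8.7500 6.3000 8.4000 5.6000]
After op 3 tick(1): ref=8.0000 raw=[10.0000 7.2000 9.6000 6.4000]
After op 4 tick(1): ref=9.0000 raw=[11.2500 8.1000 10.8000 7.2000]
After op 5 tick(4): ref=13.0000 raw=[16.2500 11.7000 15.6000 10.4000]
After op 6 tick(10): ref=23.0000 raw=[28.7500 20.7000 27.6000 18.4000]
Wrap final raw readings (mod 12): 28.7500 mod 12 = 4.7500; 20.7000 mod 12 = 8.7000; 27.6000 mod 12 = 3.6000; 18.4000 mod 12 = 6.4000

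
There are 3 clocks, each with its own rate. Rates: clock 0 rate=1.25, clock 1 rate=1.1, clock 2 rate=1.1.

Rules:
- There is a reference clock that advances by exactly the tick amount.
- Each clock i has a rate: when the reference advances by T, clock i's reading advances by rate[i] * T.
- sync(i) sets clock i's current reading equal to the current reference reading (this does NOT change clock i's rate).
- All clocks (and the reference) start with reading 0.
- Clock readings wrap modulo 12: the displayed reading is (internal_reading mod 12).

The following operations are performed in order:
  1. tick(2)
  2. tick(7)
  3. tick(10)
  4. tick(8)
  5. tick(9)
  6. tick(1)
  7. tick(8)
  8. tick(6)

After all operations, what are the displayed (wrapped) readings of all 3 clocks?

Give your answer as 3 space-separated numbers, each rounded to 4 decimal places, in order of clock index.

Answer: 3.7500 8.1000 8.1000

Derivation:
After op 1 tick(2): ref=2.0000 raw=[2.5000 2.2000 2.2000]
After op 2 tick(7): ref=9.0000 raw=[11.2500 9.9000 9.9000]
After op 3 tick(10): ref=19.0000 raw=[23.7500 20.9000 20.9000]
After op 4 tick(8): ref=27.0000 raw=[33.7500 29.7000 29.7000]
After op 5 tick(9): ref=36.0000 raw=[45.0000 39.6000 39.6000]
After op 6 tick(1): ref=37.0000 raw=[46.2500 40.7000 40.7000]
After op 7 tick(8): ref=45.0000 raw=[56.2500 49.5000 49.5000]
After op 8 tick(6): ref=51.0000 raw=[63.7500 56.1000 56.1000]
Wrap final raw readings (mod 12): 63.7500 mod 12 = 3.7500; 56.1000 mod 12 = 8.1000; 56.1000 mod 12 = 8.1000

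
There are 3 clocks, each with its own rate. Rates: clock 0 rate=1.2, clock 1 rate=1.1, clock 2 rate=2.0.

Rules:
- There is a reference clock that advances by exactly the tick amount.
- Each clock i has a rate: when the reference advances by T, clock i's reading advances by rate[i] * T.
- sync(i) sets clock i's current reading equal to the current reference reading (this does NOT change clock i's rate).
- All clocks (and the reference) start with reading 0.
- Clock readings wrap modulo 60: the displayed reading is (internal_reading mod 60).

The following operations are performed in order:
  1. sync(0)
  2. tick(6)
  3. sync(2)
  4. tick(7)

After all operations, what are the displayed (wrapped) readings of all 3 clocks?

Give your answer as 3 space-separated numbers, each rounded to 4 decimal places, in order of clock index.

After op 1 sync(0): ref=0.0000 raw=[0.0000 0.0000 0.0000]
After op 2 tick(6): ref=6.0000 raw=[7.2000 6.6000 12.0000]
After op 3 sync(2): ref=6.0000 raw=[7.2000 6.6000 6.0000]
After op 4 tick(7): ref=13.0000 raw=[15.6000 14.3000 20.0000]
Wrap final raw readings (mod 60): 15.6000 mod 60 = 15.6000; 14.3000 mod 60 = 14.3000; 20.0000 mod 60 = 20.0000

Answer: 15.6000 14.3000 20.0000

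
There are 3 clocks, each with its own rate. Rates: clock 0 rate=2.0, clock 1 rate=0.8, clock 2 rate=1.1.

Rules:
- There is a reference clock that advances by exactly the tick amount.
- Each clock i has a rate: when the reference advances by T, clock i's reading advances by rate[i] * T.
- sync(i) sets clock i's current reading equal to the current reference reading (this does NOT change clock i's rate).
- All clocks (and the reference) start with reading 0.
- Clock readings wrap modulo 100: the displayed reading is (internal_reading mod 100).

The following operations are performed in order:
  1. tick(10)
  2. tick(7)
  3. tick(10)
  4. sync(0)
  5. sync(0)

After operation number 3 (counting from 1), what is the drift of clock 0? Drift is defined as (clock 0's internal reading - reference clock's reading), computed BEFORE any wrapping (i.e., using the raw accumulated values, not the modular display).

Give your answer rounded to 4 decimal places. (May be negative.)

Answer: 27.0000

Derivation:
After op 1 tick(10): ref=10.0000 raw=[20.0000 8.0000 11.0000]
After op 2 tick(7): ref=17.0000 raw=[34.0000 13.6000 18.7000]
After op 3 tick(10): ref=27.0000 raw=[54.0000 21.6000 29.7000]
Drift of clock 0 after op 3: 54.0000 - 27.0000 = 27.0000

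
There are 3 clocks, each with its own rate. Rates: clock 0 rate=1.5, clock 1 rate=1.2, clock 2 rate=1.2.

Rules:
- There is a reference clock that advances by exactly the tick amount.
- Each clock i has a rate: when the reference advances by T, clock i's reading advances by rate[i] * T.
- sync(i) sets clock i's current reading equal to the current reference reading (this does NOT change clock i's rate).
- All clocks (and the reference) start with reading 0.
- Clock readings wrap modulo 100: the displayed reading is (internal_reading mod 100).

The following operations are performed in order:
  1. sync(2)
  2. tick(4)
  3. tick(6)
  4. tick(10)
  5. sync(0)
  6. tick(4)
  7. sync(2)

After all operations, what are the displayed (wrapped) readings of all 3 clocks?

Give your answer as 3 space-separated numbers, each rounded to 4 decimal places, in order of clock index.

After op 1 sync(2): ref=0.0000 raw=[0.0000 0.0000 0.0000]
After op 2 tick(4): ref=4.0000 raw=[6.0000 4.8000 4.8000]
After op 3 tick(6): ref=10.0000 raw=[15.0000 12.0000 12.0000]
After op 4 tick(10): ref=20.0000 raw=[30.0000 24.0000 24.0000]
After op 5 sync(0): ref=20.0000 raw=[20.0000 24.0000 24.0000]
After op 6 tick(4): ref=24.0000 raw=[26.0000 28.8000 28.8000]
After op 7 sync(2): ref=24.0000 raw=[26.0000 28.8000 24.0000]
Wrap final raw readings (mod 100): 26.0000 mod 100 = 26.0000; 28.8000 mod 100 = 28.8000; 24.0000 mod 100 = 24.0000

Answer: 26.0000 28.8000 24.0000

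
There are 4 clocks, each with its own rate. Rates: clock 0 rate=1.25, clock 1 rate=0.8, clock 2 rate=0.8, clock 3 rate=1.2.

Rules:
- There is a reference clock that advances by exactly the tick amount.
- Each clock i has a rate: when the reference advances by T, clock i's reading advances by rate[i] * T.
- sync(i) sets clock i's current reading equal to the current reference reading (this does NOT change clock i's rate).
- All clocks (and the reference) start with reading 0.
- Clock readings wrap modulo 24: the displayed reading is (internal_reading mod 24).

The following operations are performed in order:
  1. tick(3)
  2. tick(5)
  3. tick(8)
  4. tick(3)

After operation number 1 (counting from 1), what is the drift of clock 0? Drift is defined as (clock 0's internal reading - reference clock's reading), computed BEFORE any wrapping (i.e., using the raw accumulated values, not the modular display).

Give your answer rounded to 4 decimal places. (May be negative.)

After op 1 tick(3): ref=3.0000 raw=[3.7500 2.4000 2.4000 3.6000]
Drift of clock 0 after op 1: 3.7500 - 3.0000 = 0.7500

Answer: 0.7500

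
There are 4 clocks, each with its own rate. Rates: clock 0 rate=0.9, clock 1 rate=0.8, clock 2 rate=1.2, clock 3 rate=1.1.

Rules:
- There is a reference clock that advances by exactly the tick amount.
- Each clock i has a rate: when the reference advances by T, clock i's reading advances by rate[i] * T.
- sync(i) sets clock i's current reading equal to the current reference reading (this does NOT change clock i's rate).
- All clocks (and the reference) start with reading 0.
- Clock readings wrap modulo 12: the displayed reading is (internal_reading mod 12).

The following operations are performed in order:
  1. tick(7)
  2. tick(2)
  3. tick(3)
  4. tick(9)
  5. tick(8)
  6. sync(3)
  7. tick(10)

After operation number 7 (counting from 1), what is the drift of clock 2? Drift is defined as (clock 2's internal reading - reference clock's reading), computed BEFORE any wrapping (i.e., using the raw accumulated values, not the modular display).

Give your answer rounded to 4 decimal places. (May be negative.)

Answer: 7.8000

Derivation:
After op 1 tick(7): ref=7.0000 raw=[6.3000 5.6000 8.4000 7.7000]
After op 2 tick(2): ref=9.0000 raw=[8.1000 7.2000 10.8000 9.9000]
After op 3 tick(3): ref=12.0000 raw=[10.8000 9.6000 14.4000 13.2000]
After op 4 tick(9): ref=21.0000 raw=[18.9000 16.8000 25.2000 23.1000]
After op 5 tick(8): ref=29.0000 raw=[26.1000 23.2000 34.8000 31.9000]
After op 6 sync(3): ref=29.0000 raw=[26.1000 23.2000 34.8000 29.0000]
After op 7 tick(10): ref=39.0000 raw=[35.1000 31.2000 46.8000 40.0000]
Drift of clock 2 after op 7: 46.8000 - 39.0000 = 7.8000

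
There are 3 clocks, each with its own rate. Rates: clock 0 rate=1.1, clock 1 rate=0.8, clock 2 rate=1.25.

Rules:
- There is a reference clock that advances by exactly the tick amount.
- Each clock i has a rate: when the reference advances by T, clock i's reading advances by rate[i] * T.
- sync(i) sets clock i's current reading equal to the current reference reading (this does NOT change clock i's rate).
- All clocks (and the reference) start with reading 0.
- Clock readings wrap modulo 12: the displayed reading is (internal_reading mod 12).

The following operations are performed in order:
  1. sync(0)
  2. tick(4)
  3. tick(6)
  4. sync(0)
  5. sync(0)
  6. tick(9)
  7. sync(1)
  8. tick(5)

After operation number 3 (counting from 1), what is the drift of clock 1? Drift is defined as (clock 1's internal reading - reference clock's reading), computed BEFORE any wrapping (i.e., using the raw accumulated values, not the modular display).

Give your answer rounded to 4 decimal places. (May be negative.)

Answer: -2.0000

Derivation:
After op 1 sync(0): ref=0.0000 raw=[0.0000 0.0000 0.0000]
After op 2 tick(4): ref=4.0000 raw=[4.4000 3.2000 5.0000]
After op 3 tick(6): ref=10.0000 raw=[11.0000 8.0000 12.5000]
Drift of clock 1 after op 3: 8.0000 - 10.0000 = -2.0000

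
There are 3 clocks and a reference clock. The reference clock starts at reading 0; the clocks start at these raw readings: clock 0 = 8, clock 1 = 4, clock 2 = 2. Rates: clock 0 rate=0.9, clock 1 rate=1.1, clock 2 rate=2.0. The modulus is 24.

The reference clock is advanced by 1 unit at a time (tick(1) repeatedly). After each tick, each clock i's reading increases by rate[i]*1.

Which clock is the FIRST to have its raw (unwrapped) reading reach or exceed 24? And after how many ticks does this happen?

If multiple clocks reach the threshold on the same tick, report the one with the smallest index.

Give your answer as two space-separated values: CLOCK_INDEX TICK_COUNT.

Answer: 2 11

Derivation:
clock 0: start=8, rate=0.9, needs 24-8 = 16; ticks = ceil(16/0.9) = ceil(17.7778) = 18; reading at tick 18 = 8 + 0.9*18 = 24.2000
clock 1: start=4, rate=1.1, needs 24-4 = 20; ticks = ceil(20/1.1) = ceil(18.1818) = 19; reading at tick 19 = 4 + 1.1*19 = 24.9000
clock 2: start=2, rate=2.0, needs 24-2 = 22; ticks = ceil(22/2.0) = ceil(11.0000) = 11; reading at tick 11 = 2 + 2.0*11 = 24.0000
Minimum tick count = 11; winners = [2]; smallest index = 2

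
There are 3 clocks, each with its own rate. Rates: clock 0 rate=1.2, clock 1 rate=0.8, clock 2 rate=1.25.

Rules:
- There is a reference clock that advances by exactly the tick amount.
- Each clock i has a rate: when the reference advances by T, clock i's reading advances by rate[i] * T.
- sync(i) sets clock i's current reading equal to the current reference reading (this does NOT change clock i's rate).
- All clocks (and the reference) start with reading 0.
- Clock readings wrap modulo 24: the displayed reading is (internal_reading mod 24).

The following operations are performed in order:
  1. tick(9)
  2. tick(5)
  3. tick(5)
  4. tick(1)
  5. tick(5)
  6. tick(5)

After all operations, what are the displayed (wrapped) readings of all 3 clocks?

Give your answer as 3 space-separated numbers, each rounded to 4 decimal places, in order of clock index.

After op 1 tick(9): ref=9.0000 raw=[10.8000 7.2000 11.2500]
After op 2 tick(5): ref=14.0000 raw=[16.8000 11.2000 17.5000]
After op 3 tick(5): ref=19.0000 raw=[22.8000 15.2000 23.7500]
After op 4 tick(1): ref=20.0000 raw=[24.0000 16.0000 25.0000]
After op 5 tick(5): ref=25.0000 raw=[30.0000 20.0000 31.2500]
After op 6 tick(5): ref=30.0000 raw=[36.0000 24.0000 37.5000]
Wrap final raw readings (mod 24): 36.0000 mod 24 = 12.0000; 24.0000 mod 24 = 0.0000; 37.5000 mod 24 = 13.5000

Answer: 12.0000 0.0000 13.5000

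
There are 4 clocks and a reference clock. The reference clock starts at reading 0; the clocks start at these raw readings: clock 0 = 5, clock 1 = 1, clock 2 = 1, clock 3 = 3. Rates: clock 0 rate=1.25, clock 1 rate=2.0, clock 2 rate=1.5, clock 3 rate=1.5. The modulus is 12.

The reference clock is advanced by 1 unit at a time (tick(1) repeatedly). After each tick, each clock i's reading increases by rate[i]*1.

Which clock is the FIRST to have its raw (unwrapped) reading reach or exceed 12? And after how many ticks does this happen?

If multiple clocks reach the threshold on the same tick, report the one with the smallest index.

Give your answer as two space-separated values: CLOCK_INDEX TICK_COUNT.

clock 0: start=5, rate=1.25, needs 12-5 = 7; ticks = ceil(7/1.25) = ceil(5.6000) = 6; reading at tick 6 = 5 + 1.25*6 = 12.5000
clock 1: start=1, rate=2.0, needs 12-1 = 11; ticks = ceil(11/2.0) = ceil(5.5000) = 6; reading at tick 6 = 1 + 2.0*6 = 13.0000
clock 2: start=1, rate=1.5, needs 12-1 = 11; ticks = ceil(11/1.5) = ceil(7.3333) = 8; reading at tick 8 = 1 + 1.5*8 = 13.0000
clock 3: start=3, rate=1.5, needs 12-3 = 9; ticks = ceil(9/1.5) = ceil(6.0000) = 6; reading at tick 6 = 3 + 1.5*6 = 12.0000
Minimum tick count = 6; winners = [0, 1, 3]; smallest index = 0

Answer: 0 6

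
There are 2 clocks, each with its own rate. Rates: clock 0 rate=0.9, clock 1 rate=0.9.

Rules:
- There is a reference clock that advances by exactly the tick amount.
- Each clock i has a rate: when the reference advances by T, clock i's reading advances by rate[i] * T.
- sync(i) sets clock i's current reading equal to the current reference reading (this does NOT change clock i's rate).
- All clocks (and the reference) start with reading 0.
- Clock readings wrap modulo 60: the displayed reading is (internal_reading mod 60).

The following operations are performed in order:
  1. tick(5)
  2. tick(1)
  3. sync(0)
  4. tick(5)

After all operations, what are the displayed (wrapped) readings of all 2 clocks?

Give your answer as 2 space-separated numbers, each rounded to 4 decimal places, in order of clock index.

Answer: 10.5000 9.9000

Derivation:
After op 1 tick(5): ref=5.0000 raw=[4.5000 4.5000]
After op 2 tick(1): ref=6.0000 raw=[5.4000 5.4000]
After op 3 sync(0): ref=6.0000 raw=[6.0000 5.4000]
After op 4 tick(5): ref=11.0000 raw=[10.5000 9.9000]
Wrap final raw readings (mod 60): 10.5000 mod 60 = 10.5000; 9.9000 mod 60 = 9.9000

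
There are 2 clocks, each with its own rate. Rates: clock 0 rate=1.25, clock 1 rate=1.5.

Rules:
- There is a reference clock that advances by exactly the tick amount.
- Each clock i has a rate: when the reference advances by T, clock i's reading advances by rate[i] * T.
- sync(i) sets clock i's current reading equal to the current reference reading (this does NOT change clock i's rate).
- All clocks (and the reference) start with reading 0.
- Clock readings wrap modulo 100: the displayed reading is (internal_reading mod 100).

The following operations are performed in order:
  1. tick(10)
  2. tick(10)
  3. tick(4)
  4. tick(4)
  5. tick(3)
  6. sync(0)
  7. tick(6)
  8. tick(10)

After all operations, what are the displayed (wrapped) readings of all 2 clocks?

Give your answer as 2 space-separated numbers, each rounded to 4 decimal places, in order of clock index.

Answer: 51.0000 70.5000

Derivation:
After op 1 tick(10): ref=10.0000 raw=[12.5000 15.0000]
After op 2 tick(10): ref=20.0000 raw=[25.0000 30.0000]
After op 3 tick(4): ref=24.0000 raw=[30.0000 36.0000]
After op 4 tick(4): ref=28.0000 raw=[35.0000 42.0000]
After op 5 tick(3): ref=31.0000 raw=[38.7500 46.5000]
After op 6 sync(0): ref=31.0000 raw=[31.0000 46.5000]
After op 7 tick(6): ref=37.0000 raw=[38.5000 55.5000]
After op 8 tick(10): ref=47.0000 raw=[51.0000 70.5000]
Wrap final raw readings (mod 100): 51.0000 mod 100 = 51.0000; 70.5000 mod 100 = 70.5000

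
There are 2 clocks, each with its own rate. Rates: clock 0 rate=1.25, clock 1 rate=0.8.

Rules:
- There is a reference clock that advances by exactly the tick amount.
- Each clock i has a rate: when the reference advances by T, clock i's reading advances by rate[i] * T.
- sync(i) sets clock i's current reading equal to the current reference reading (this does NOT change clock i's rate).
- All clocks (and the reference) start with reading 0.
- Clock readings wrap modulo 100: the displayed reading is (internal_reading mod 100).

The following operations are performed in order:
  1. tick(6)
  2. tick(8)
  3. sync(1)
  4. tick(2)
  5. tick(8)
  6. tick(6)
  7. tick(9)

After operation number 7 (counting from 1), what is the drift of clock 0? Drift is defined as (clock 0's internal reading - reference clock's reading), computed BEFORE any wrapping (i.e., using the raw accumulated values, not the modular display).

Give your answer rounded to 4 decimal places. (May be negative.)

After op 1 tick(6): ref=6.0000 raw=[7.5000 4.8000]
After op 2 tick(8): ref=14.0000 raw=[17.5000 11.2000]
After op 3 sync(1): ref=14.0000 raw=[17.5000 14.0000]
After op 4 tick(2): ref=16.0000 raw=[20.0000 15.6000]
After op 5 tick(8): ref=24.0000 raw=[30.0000 22.0000]
After op 6 tick(6): ref=30.0000 raw=[37.5000 26.8000]
After op 7 tick(9): ref=39.0000 raw=[48.7500 34.0000]
Drift of clock 0 after op 7: 48.7500 - 39.0000 = 9.7500

Answer: 9.7500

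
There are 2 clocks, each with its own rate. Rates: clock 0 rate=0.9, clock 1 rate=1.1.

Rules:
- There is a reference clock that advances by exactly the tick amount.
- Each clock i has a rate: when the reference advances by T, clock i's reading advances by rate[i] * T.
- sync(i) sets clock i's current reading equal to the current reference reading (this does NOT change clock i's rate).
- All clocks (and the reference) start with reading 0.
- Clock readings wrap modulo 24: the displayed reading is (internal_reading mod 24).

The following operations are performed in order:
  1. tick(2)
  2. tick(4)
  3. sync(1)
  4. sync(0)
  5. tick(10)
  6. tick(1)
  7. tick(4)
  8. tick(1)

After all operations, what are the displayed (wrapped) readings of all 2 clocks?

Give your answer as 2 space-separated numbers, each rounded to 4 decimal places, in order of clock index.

Answer: 20.4000 23.6000

Derivation:
After op 1 tick(2): ref=2.0000 raw=[1.8000 2.2000]
After op 2 tick(4): ref=6.0000 raw=[5.4000 6.6000]
After op 3 sync(1): ref=6.0000 raw=[5.4000 6.0000]
After op 4 sync(0): ref=6.0000 raw=[6.0000 6.0000]
After op 5 tick(10): ref=16.0000 raw=[15.0000 17.0000]
After op 6 tick(1): ref=17.0000 raw=[15.9000 18.1000]
After op 7 tick(4): ref=21.0000 raw=[19.5000 22.5000]
After op 8 tick(1): ref=22.0000 raw=[20.4000 23.6000]
Wrap final raw readings (mod 24): 20.4000 mod 24 = 20.4000; 23.6000 mod 24 = 23.6000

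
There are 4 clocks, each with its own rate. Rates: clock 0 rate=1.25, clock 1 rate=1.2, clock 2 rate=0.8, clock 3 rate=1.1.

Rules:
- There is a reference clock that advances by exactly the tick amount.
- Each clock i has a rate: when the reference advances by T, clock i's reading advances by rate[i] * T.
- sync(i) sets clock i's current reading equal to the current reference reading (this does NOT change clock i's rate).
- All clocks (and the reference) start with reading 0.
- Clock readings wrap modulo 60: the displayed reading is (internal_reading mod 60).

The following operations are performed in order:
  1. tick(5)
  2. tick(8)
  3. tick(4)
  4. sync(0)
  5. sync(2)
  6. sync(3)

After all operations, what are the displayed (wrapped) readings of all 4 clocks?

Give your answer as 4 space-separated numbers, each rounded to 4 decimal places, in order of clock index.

After op 1 tick(5): ref=5.0000 raw=[6.2500 6.0000 4.0000 5.5000]
After op 2 tick(8): ref=13.0000 raw=[16.2500 15.6000 10.4000 14.3000]
After op 3 tick(4): ref=17.0000 raw=[21.2500 20.4000 13.6000 18.7000]
After op 4 sync(0): ref=17.0000 raw=[17.0000 20.4000 13.6000 18.7000]
After op 5 sync(2): ref=17.0000 raw=[17.0000 20.4000 17.0000 18.7000]
After op 6 sync(3): ref=17.0000 raw=[17.0000 20.4000 17.0000 17.0000]
Wrap final raw readings (mod 60): 17.0000 mod 60 = 17.0000; 20.4000 mod 60 = 20.4000; 17.0000 mod 60 = 17.0000; 17.0000 mod 60 = 17.0000

Answer: 17.0000 20.4000 17.0000 17.0000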